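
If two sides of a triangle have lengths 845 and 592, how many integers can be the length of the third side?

The third side lies in the open interval (253, 1437).
Integers from 254 to 1436 inclusive: 1436 − 254 + 1 = 1183.

1183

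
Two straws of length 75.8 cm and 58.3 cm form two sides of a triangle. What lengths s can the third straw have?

17.5 < s < 134.1 (cm)

By the triangle inequality, s must be less than 75.8 + 58.3 = 134.1 and greater than |75.8 − 58.3| = 17.5.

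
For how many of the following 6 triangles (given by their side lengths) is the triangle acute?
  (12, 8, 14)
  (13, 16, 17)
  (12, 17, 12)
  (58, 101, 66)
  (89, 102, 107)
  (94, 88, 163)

(12,8,14): 8²+12² = 208 > 196 = 14² → acute
(13,16,17): 13²+16² = 425 > 289 = 17² → acute
(12,17,12): 12²+12² = 288 < 289 = 17² → obtuse
(58,101,66): 58²+66² = 7720 < 10201 = 101² → obtuse
(89,102,107): 89²+102² = 18325 > 11449 = 107² → acute
(94,88,163): 88²+94² = 16580 < 26569 = 163² → obtuse
3 of the 6 are acute.

3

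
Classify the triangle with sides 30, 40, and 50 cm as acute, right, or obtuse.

Compare the square of the longest side to the sum of squares of the other two: 30² + 40² = 2500 = 50².

right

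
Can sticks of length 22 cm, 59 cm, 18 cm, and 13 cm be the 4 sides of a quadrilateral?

No

For a quadrilateral, each side must be shorter than the sum of the others.
Here the longest side is 59, but the remaining 3 sides sum to only 53.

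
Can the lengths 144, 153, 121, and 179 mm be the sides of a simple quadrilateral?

A quadrilateral exists iff every side is shorter than the sum of the others — equivalently, the longest side is less than the sum of the rest.
Longest side 179 < 418 (sum of the remaining 3), so yes.

Yes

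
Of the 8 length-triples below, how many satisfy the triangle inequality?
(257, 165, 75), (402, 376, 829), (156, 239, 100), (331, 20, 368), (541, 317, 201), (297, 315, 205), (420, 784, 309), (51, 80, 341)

2

(75,165,257): 75+165 ≤ 257 → not valid
(376,402,829): 376+402 ≤ 829 → not valid
(100,156,239): 100+156 > 239 → valid
(20,331,368): 20+331 ≤ 368 → not valid
(201,317,541): 201+317 ≤ 541 → not valid
(205,297,315): 205+297 > 315 → valid
(309,420,784): 309+420 ≤ 784 → not valid
(51,80,341): 51+80 ≤ 341 → not valid
2 of the 8 triples form a triangle.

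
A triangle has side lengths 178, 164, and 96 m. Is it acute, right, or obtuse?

Compare the square of the longest side to the sum of squares of the other two: 96² + 164² = 36112 > 31684 = 178².

acute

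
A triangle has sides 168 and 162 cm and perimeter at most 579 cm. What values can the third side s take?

Triangle inequality alone gives 6 < s < 330.
The perimeter condition gives s ≤ 579 − 168 − 162 = 249.
Intersecting the two: 6 < s ≤ 249.

6 < s ≤ 249 cm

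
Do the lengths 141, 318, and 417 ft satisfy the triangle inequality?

The longest side is 417, and the other two sum to 459.
Since 459 > 417, the triangle inequality holds.

Yes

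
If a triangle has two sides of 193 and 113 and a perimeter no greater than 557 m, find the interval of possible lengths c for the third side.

80 < c ≤ 251 m

Triangle inequality alone gives 80 < c < 306.
The perimeter condition gives c ≤ 557 − 193 − 113 = 251.
Intersecting the two: 80 < c ≤ 251.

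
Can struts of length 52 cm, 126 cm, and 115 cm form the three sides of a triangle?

Yes

The longest side is 126, and the other two sum to 167.
Since 167 > 126, the triangle inequality holds.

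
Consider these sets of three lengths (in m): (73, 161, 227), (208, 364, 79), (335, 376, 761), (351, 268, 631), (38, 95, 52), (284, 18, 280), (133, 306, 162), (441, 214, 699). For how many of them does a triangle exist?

2

(73,161,227): 73+161 > 227 → valid
(79,208,364): 79+208 ≤ 364 → not valid
(335,376,761): 335+376 ≤ 761 → not valid
(268,351,631): 268+351 ≤ 631 → not valid
(38,52,95): 38+52 ≤ 95 → not valid
(18,280,284): 18+280 > 284 → valid
(133,162,306): 133+162 ≤ 306 → not valid
(214,441,699): 214+441 ≤ 699 → not valid
2 of the 8 triples form a triangle.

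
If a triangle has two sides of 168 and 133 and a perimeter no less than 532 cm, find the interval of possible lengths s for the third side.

231 ≤ s < 301 cm

Triangle inequality alone gives 35 < s < 301.
The perimeter condition gives s ≥ 532 − 168 − 133 = 231.
Intersecting the two: 231 ≤ s < 301.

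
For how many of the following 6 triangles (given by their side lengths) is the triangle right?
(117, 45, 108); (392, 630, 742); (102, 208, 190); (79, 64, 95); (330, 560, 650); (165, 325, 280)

(117,45,108): 45²+108² = 13689 = 117² → right
(392,630,742): 392²+630² = 550564 = 742² → right
(102,208,190): 102²+190² = 46504 > 43264 = 208² → acute
(79,64,95): 64²+79² = 10337 > 9025 = 95² → acute
(330,560,650): 330²+560² = 422500 = 650² → right
(165,325,280): 165²+280² = 105625 = 325² → right
4 of the 6 are right.

4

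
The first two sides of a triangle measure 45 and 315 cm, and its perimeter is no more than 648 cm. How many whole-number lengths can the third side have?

Triangle inequality: 270 < x < 360. Perimeter ≤ 648 gives x ≤ 648 − 45 − 315 = 288.
So 270 < x ≤ 288; integers 271 through 288: 18 values.

18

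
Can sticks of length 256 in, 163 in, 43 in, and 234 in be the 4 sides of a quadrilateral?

A quadrilateral exists iff every side is shorter than the sum of the others — equivalently, the longest side is less than the sum of the rest.
Longest side 256 < 440 (sum of the remaining 3), so yes.

Yes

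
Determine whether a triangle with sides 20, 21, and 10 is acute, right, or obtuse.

Compare the square of the longest side to the sum of squares of the other two: 10² + 20² = 500 > 441 = 21².

acute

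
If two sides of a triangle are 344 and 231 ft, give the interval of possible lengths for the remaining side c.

By the triangle inequality, c must be less than 344 + 231 = 575 and greater than |344 − 231| = 113.

113 < c < 575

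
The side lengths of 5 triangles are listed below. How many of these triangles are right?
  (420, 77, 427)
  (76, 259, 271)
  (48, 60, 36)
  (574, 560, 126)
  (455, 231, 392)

4

(420,77,427): 77²+420² = 182329 = 427² → right
(76,259,271): 76²+259² = 72857 < 73441 = 271² → obtuse
(48,60,36): 36²+48² = 3600 = 60² → right
(574,560,126): 126²+560² = 329476 = 574² → right
(455,231,392): 231²+392² = 207025 = 455² → right
4 of the 5 are right.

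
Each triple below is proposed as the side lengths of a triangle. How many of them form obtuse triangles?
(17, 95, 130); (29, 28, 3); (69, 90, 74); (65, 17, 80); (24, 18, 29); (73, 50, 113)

(17,95,130): 17+95 ≤ 130, not a triangle
(29,28,3): 3²+28² = 793 < 841 = 29² → obtuse
(69,90,74): 69²+74² = 10237 > 8100 = 90² → acute
(65,17,80): 17²+65² = 4514 < 6400 = 80² → obtuse
(24,18,29): 18²+24² = 900 > 841 = 29² → acute
(73,50,113): 50²+73² = 7829 < 12769 = 113² → obtuse
3 of the 6 are obtuse.

3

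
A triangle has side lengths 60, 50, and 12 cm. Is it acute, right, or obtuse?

Compare the square of the longest side to the sum of squares of the other two: 12² + 50² = 2644 < 3600 = 60².

obtuse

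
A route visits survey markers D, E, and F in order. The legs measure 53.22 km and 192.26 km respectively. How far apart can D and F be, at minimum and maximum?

By the triangle inequality, |53.22 − 192.26| ≤ DF ≤ 53.22 + 192.26.

139.04 ≤ DF ≤ 245.48 km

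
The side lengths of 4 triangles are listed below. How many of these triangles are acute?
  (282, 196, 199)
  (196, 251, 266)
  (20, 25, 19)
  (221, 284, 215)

(282,196,199): 196²+199² = 78017 < 79524 = 282² → obtuse
(196,251,266): 196²+251² = 101417 > 70756 = 266² → acute
(20,25,19): 19²+20² = 761 > 625 = 25² → acute
(221,284,215): 215²+221² = 95066 > 80656 = 284² → acute
3 of the 4 are acute.

3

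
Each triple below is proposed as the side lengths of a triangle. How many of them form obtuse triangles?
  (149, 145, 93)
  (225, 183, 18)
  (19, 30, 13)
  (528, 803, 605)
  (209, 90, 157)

(149,145,93): 93²+145² = 29674 > 22201 = 149² → acute
(225,183,18): 18+183 ≤ 225, not a triangle
(19,30,13): 13²+19² = 530 < 900 = 30² → obtuse
(528,803,605): 528²+605² = 644809 = 803² → right
(209,90,157): 90²+157² = 32749 < 43681 = 209² → obtuse
2 of the 5 are obtuse.

2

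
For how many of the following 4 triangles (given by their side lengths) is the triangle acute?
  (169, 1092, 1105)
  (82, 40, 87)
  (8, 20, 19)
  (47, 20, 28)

2

(169,1092,1105): 169²+1092² = 1221025 = 1105² → right
(82,40,87): 40²+82² = 8324 > 7569 = 87² → acute
(8,20,19): 8²+19² = 425 > 400 = 20² → acute
(47,20,28): 20²+28² = 1184 < 2209 = 47² → obtuse
2 of the 4 are acute.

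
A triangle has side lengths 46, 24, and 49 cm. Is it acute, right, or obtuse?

Compare the square of the longest side to the sum of squares of the other two: 24² + 46² = 2692 > 2401 = 49².

acute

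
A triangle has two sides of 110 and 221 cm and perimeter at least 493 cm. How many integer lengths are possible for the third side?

Triangle inequality: 111 < x < 331. Perimeter ≥ 493 gives x ≥ 493 − 110 − 221 = 162.
So 162 ≤ x < 331; integers 162 through 330: 169 values.

169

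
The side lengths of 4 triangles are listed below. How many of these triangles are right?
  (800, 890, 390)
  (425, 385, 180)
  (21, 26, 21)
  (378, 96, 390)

3

(800,890,390): 390²+800² = 792100 = 890² → right
(425,385,180): 180²+385² = 180625 = 425² → right
(21,26,21): 21²+21² = 882 > 676 = 26² → acute
(378,96,390): 96²+378² = 152100 = 390² → right
3 of the 4 are right.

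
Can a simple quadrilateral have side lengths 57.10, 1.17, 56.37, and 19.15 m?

A quadrilateral exists iff every side is shorter than the sum of the others — equivalently, the longest side is less than the sum of the rest.
Longest side 57.10 < 76.69 (sum of the remaining 3), so yes.

Yes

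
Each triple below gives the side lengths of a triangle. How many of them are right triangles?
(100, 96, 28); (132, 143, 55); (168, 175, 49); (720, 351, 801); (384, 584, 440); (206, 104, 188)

(100,96,28): 28²+96² = 10000 = 100² → right
(132,143,55): 55²+132² = 20449 = 143² → right
(168,175,49): 49²+168² = 30625 = 175² → right
(720,351,801): 351²+720² = 641601 = 801² → right
(384,584,440): 384²+440² = 341056 = 584² → right
(206,104,188): 104²+188² = 46160 > 42436 = 206² → acute
5 of the 6 are right.

5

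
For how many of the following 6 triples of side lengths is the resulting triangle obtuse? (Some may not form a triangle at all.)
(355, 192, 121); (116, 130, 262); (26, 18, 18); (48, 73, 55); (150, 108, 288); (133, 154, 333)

1

(355,192,121): 121+192 ≤ 355, not a triangle
(116,130,262): 116+130 ≤ 262, not a triangle
(26,18,18): 18²+18² = 648 < 676 = 26² → obtuse
(48,73,55): 48²+55² = 5329 = 73² → right
(150,108,288): 108+150 ≤ 288, not a triangle
(133,154,333): 133+154 ≤ 333, not a triangle
1 of the 6 is obtuse.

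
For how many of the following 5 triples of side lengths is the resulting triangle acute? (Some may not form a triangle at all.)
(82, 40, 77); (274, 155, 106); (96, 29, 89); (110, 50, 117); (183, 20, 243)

2

(82,40,77): 40²+77² = 7529 > 6724 = 82² → acute
(274,155,106): 106+155 ≤ 274, not a triangle
(96,29,89): 29²+89² = 8762 < 9216 = 96² → obtuse
(110,50,117): 50²+110² = 14600 > 13689 = 117² → acute
(183,20,243): 20+183 ≤ 243, not a triangle
2 of the 5 are acute.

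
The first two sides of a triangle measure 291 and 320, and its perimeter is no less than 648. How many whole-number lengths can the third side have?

574

Triangle inequality: 29 < x < 611. Perimeter ≥ 648 gives x ≥ 648 − 291 − 320 = 37.
So 37 ≤ x < 611; integers 37 through 610: 574 values.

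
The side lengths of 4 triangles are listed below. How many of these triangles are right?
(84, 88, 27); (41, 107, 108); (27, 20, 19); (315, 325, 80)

(84,88,27): 27²+84² = 7785 > 7744 = 88² → acute
(41,107,108): 41²+107² = 13130 > 11664 = 108² → acute
(27,20,19): 19²+20² = 761 > 729 = 27² → acute
(315,325,80): 80²+315² = 105625 = 325² → right
1 of the 4 is right.

1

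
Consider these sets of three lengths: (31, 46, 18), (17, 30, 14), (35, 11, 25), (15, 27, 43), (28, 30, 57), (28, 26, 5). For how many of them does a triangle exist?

(18,31,46): 18+31 > 46 → valid
(14,17,30): 14+17 > 30 → valid
(11,25,35): 11+25 > 35 → valid
(15,27,43): 15+27 ≤ 43 → not valid
(28,30,57): 28+30 > 57 → valid
(5,26,28): 5+26 > 28 → valid
5 of the 6 triples form a triangle.

5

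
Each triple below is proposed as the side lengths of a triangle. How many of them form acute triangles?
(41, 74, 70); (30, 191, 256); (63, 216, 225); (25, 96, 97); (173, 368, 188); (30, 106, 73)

2

(41,74,70): 41²+70² = 6581 > 5476 = 74² → acute
(30,191,256): 30+191 ≤ 256, not a triangle
(63,216,225): 63²+216² = 50625 = 225² → right
(25,96,97): 25²+96² = 9841 > 9409 = 97² → acute
(173,368,188): 173+188 ≤ 368, not a triangle
(30,106,73): 30+73 ≤ 106, not a triangle
2 of the 6 are acute.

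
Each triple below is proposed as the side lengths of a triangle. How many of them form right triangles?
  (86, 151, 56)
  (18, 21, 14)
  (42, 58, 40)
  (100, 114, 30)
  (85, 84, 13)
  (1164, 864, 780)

3

(86,151,56): 56+86 ≤ 151, not a triangle
(18,21,14): 14²+18² = 520 > 441 = 21² → acute
(42,58,40): 40²+42² = 3364 = 58² → right
(100,114,30): 30²+100² = 10900 < 12996 = 114² → obtuse
(85,84,13): 13²+84² = 7225 = 85² → right
(1164,864,780): 780²+864² = 1354896 = 1164² → right
3 of the 6 are right.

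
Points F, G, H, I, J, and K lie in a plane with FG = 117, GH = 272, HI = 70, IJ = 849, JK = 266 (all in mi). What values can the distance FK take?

The maximum is all hops collinear in one direction: 117 + 272 + 70 + 849 + 266 = 1574.
The longest hop is 849; the others sum to 725. Folding the others back against it leaves at least 849 − 725 = 124.

124 ≤ FK ≤ 1574 mi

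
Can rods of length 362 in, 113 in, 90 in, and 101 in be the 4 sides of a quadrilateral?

No

For a quadrilateral, each side must be shorter than the sum of the others.
Here the longest side is 362, but the remaining 3 sides sum to only 304.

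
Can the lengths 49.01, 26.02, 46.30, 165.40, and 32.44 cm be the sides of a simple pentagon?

For a pentagon, each side must be shorter than the sum of the others.
Here the longest side is 165.40, but the remaining 4 sides sum to only 153.77.

No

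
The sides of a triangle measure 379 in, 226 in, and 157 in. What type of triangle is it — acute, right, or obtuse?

Compare the square of the longest side to the sum of squares of the other two: 157² + 226² = 75725 < 143641 = 379².

obtuse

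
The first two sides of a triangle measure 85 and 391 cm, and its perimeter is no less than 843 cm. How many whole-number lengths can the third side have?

Triangle inequality: 306 < x < 476. Perimeter ≥ 843 gives x ≥ 843 − 85 − 391 = 367.
So 367 ≤ x < 476; integers 367 through 475: 109 values.

109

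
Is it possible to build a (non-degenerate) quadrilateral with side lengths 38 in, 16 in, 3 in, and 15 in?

No

For a quadrilateral, each side must be shorter than the sum of the others.
Here the longest side is 38, but the remaining 3 sides sum to only 34.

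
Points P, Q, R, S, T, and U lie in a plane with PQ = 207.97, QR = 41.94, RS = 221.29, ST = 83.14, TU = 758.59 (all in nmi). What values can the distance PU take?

204.25 ≤ PU ≤ 1312.93 nmi

The maximum is all hops collinear in one direction: 207.97 + 41.94 + 221.29 + 83.14 + 758.59 = 1312.93.
The longest hop is 758.59; the others sum to 554.34. Folding the others back against it leaves at least 758.59 − 554.34 = 204.25.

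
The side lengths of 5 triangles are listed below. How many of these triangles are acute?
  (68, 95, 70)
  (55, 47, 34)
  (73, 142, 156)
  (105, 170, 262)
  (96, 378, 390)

3

(68,95,70): 68²+70² = 9524 > 9025 = 95² → acute
(55,47,34): 34²+47² = 3365 > 3025 = 55² → acute
(73,142,156): 73²+142² = 25493 > 24336 = 156² → acute
(105,170,262): 105²+170² = 39925 < 68644 = 262² → obtuse
(96,378,390): 96²+378² = 152100 = 390² → right
3 of the 5 are acute.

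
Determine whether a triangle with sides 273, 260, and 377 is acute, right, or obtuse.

Compare the square of the longest side to the sum of squares of the other two: 260² + 273² = 142129 = 377².

right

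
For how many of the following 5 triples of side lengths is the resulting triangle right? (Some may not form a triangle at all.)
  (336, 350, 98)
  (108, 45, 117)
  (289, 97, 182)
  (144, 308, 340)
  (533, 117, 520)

(336,350,98): 98²+336² = 122500 = 350² → right
(108,45,117): 45²+108² = 13689 = 117² → right
(289,97,182): 97+182 ≤ 289, not a triangle
(144,308,340): 144²+308² = 115600 = 340² → right
(533,117,520): 117²+520² = 284089 = 533² → right
4 of the 5 are right.

4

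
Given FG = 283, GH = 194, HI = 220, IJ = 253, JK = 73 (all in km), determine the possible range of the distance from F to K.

The maximum is all hops collinear in one direction: 283 + 194 + 220 + 253 + 73 = 1023.
The longest hop is 283; the others sum to 740. Since 283 ≤ 740, the path can fold back on itself completely, so the minimum distance is 0.

0 ≤ FK ≤ 1023 km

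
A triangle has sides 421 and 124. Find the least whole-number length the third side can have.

The third side must be strictly greater than |421 − 124| = 297.
The smallest integer above 297 is 298.

298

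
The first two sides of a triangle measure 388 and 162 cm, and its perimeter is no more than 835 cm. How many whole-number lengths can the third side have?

Triangle inequality: 226 < x < 550. Perimeter ≤ 835 gives x ≤ 835 − 388 − 162 = 285.
So 226 < x ≤ 285; integers 227 through 285: 59 values.

59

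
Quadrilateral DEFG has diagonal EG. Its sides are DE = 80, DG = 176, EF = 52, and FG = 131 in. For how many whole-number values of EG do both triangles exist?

86

From triangle DEG: 96 < EG < 256.
From triangle FEG: 79 < EG < 183.
Intersection: 96 < EG < 183, so integers 97 through 182: 86 values.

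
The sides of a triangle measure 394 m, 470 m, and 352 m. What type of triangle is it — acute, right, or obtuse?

Compare the square of the longest side to the sum of squares of the other two: 352² + 394² = 279140 > 220900 = 470².

acute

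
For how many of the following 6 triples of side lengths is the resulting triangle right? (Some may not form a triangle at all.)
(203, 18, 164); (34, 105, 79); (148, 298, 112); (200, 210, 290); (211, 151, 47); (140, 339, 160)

1

(203,18,164): 18+164 ≤ 203, not a triangle
(34,105,79): 34²+79² = 7397 < 11025 = 105² → obtuse
(148,298,112): 112+148 ≤ 298, not a triangle
(200,210,290): 200²+210² = 84100 = 290² → right
(211,151,47): 47+151 ≤ 211, not a triangle
(140,339,160): 140+160 ≤ 339, not a triangle
1 of the 6 is right.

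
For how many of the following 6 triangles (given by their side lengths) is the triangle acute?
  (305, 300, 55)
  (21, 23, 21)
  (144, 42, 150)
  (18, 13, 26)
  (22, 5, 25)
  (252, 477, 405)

1

(305,300,55): 55²+300² = 93025 = 305² → right
(21,23,21): 21²+21² = 882 > 529 = 23² → acute
(144,42,150): 42²+144² = 22500 = 150² → right
(18,13,26): 13²+18² = 493 < 676 = 26² → obtuse
(22,5,25): 5²+22² = 509 < 625 = 25² → obtuse
(252,477,405): 252²+405² = 227529 = 477² → right
1 of the 6 is acute.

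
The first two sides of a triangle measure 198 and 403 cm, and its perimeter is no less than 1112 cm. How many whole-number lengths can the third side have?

Triangle inequality: 205 < x < 601. Perimeter ≥ 1112 gives x ≥ 1112 − 198 − 403 = 511.
So 511 ≤ x < 601; integers 511 through 600: 90 values.

90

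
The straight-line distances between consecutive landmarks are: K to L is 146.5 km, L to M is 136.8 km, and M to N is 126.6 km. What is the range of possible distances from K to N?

0 ≤ KN ≤ 409.9 km

The maximum is all hops collinear in one direction: 146.5 + 136.8 + 126.6 = 409.9.
The longest hop is 146.5; the others sum to 263.4. Since 146.5 ≤ 263.4, the path can fold back on itself completely, so the minimum distance is 0.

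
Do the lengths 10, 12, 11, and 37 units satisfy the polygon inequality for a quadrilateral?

For a quadrilateral, each side must be shorter than the sum of the others.
Here the longest side is 37, but the remaining 3 sides sum to only 33.

No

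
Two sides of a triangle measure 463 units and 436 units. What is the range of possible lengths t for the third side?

By the triangle inequality, t must be less than 463 + 436 = 899 and greater than |463 − 436| = 27.

27 < t < 899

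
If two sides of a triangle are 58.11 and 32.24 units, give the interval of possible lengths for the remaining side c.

By the triangle inequality, c must be less than 58.11 + 32.24 = 90.35 and greater than |58.11 − 32.24| = 25.87.

25.87 < c < 90.35 (units)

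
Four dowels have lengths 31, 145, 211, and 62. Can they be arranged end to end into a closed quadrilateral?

A quadrilateral exists iff every side is shorter than the sum of the others — equivalently, the longest side is less than the sum of the rest.
Longest side 211 < 238 (sum of the remaining 3), so yes.

Yes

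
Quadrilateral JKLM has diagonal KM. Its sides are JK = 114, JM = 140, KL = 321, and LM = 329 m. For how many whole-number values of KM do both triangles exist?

227

From triangle JKM: 26 < KM < 254.
From triangle LKM: 8 < KM < 650.
Intersection: 26 < KM < 254, so integers 27 through 253: 227 values.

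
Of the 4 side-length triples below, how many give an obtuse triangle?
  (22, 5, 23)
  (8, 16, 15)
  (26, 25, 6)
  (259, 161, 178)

3

(22,5,23): 5²+22² = 509 < 529 = 23² → obtuse
(8,16,15): 8²+15² = 289 > 256 = 16² → acute
(26,25,6): 6²+25² = 661 < 676 = 26² → obtuse
(259,161,178): 161²+178² = 57605 < 67081 = 259² → obtuse
3 of the 4 are obtuse.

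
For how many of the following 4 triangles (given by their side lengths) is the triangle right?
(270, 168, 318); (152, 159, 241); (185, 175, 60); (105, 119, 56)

3

(270,168,318): 168²+270² = 101124 = 318² → right
(152,159,241): 152²+159² = 48385 < 58081 = 241² → obtuse
(185,175,60): 60²+175² = 34225 = 185² → right
(105,119,56): 56²+105² = 14161 = 119² → right
3 of the 4 are right.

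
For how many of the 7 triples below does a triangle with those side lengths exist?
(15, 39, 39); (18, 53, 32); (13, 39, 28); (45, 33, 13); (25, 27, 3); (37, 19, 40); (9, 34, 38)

6

(15,39,39): 15+39 > 39 → valid
(18,32,53): 18+32 ≤ 53 → not valid
(13,28,39): 13+28 > 39 → valid
(13,33,45): 13+33 > 45 → valid
(3,25,27): 3+25 > 27 → valid
(19,37,40): 19+37 > 40 → valid
(9,34,38): 9+34 > 38 → valid
6 of the 7 triples form a triangle.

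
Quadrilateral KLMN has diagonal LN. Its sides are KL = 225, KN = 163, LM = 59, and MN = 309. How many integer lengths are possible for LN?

From triangle KLN: 62 < LN < 388.
From triangle MLN: 250 < LN < 368.
Intersection: 250 < LN < 368, so integers 251 through 367: 117 values.

117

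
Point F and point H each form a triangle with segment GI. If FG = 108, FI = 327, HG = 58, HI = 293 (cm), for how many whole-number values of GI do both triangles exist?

115

From triangle FGI: 219 < GI < 435.
From triangle HGI: 235 < GI < 351.
Intersection: 235 < GI < 351, so integers 236 through 350: 115 values.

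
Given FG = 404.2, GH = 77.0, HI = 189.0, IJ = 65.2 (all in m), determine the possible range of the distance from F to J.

The maximum is all hops collinear in one direction: 404.2 + 77.0 + 189.0 + 65.2 = 735.4.
The longest hop is 404.2; the others sum to 331.2. Folding the others back against it leaves at least 404.2 − 331.2 = 73.0.

73.0 ≤ FJ ≤ 735.4 m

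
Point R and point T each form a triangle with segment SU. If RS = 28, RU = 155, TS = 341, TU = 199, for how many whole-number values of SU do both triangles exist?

From triangle RSU: 127 < SU < 183.
From triangle TSU: 142 < SU < 540.
Intersection: 142 < SU < 183, so integers 143 through 182: 40 values.

40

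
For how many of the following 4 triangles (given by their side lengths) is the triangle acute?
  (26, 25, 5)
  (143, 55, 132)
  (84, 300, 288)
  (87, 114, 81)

(26,25,5): 5²+25² = 650 < 676 = 26² → obtuse
(143,55,132): 55²+132² = 20449 = 143² → right
(84,300,288): 84²+288² = 90000 = 300² → right
(87,114,81): 81²+87² = 14130 > 12996 = 114² → acute
1 of the 4 is acute.

1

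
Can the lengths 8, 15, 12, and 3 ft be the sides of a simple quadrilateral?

A quadrilateral exists iff every side is shorter than the sum of the others — equivalently, the longest side is less than the sum of the rest.
Longest side 15 < 23 (sum of the remaining 3), so yes.

Yes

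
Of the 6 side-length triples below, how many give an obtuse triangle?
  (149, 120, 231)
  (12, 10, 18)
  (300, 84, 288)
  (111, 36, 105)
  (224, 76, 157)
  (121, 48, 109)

(149,120,231): 120²+149² = 36601 < 53361 = 231² → obtuse
(12,10,18): 10²+12² = 244 < 324 = 18² → obtuse
(300,84,288): 84²+288² = 90000 = 300² → right
(111,36,105): 36²+105² = 12321 = 111² → right
(224,76,157): 76²+157² = 30425 < 50176 = 224² → obtuse
(121,48,109): 48²+109² = 14185 < 14641 = 121² → obtuse
4 of the 6 are obtuse.

4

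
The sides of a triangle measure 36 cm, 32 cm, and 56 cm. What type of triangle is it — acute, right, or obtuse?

obtuse

Compare the square of the longest side to the sum of squares of the other two: 32² + 36² = 2320 < 3136 = 56².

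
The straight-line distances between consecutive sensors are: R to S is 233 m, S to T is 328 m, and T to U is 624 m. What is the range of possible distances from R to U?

The maximum is all hops collinear in one direction: 233 + 328 + 624 = 1185.
The longest hop is 624; the others sum to 561. Folding the others back against it leaves at least 624 − 561 = 63.

63 ≤ RU ≤ 1185 m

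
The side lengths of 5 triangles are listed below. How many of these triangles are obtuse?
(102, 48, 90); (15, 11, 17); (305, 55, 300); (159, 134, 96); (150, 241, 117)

1

(102,48,90): 48²+90² = 10404 = 102² → right
(15,11,17): 11²+15² = 346 > 289 = 17² → acute
(305,55,300): 55²+300² = 93025 = 305² → right
(159,134,96): 96²+134² = 27172 > 25281 = 159² → acute
(150,241,117): 117²+150² = 36189 < 58081 = 241² → obtuse
1 of the 5 is obtuse.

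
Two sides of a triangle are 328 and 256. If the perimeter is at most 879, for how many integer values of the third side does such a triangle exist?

Triangle inequality: 72 < x < 584. Perimeter ≤ 879 gives x ≤ 879 − 328 − 256 = 295.
So 72 < x ≤ 295; integers 73 through 295: 223 values.

223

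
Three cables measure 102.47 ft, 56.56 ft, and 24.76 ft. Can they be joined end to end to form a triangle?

No

The longest side is 102.47, but the other two sum to only 81.32.
81.32 < 102.47, so the triangle inequality fails.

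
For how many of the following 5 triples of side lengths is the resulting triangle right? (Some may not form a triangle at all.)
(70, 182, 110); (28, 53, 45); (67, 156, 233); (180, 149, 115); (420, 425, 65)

(70,182,110): 70+110 ≤ 182, not a triangle
(28,53,45): 28²+45² = 2809 = 53² → right
(67,156,233): 67+156 ≤ 233, not a triangle
(180,149,115): 115²+149² = 35426 > 32400 = 180² → acute
(420,425,65): 65²+420² = 180625 = 425² → right
2 of the 5 are right.

2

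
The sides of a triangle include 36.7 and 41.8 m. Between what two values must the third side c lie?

By the triangle inequality, c must be less than 36.7 + 41.8 = 78.5 and greater than |36.7 − 41.8| = 5.1.

5.1 < c < 78.5 (m)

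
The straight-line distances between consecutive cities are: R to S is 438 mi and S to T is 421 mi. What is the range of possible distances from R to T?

17 ≤ RT ≤ 859 mi

By the triangle inequality, |438 − 421| ≤ RT ≤ 438 + 421.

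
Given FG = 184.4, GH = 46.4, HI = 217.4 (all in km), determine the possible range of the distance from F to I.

0 ≤ FI ≤ 448.2 km

The maximum is all hops collinear in one direction: 184.4 + 46.4 + 217.4 = 448.2.
The longest hop is 217.4; the others sum to 230.8. Since 217.4 ≤ 230.8, the path can fold back on itself completely, so the minimum distance is 0.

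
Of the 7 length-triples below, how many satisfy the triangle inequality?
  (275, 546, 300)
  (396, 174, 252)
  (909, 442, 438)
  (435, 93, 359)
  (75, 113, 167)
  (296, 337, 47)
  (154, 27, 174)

(275,300,546): 275+300 > 546 → valid
(174,252,396): 174+252 > 396 → valid
(438,442,909): 438+442 ≤ 909 → not valid
(93,359,435): 93+359 > 435 → valid
(75,113,167): 75+113 > 167 → valid
(47,296,337): 47+296 > 337 → valid
(27,154,174): 27+154 > 174 → valid
6 of the 7 triples form a triangle.

6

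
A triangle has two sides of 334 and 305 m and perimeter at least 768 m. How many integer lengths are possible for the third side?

510

Triangle inequality: 29 < x < 639. Perimeter ≥ 768 gives x ≥ 768 − 334 − 305 = 129.
So 129 ≤ x < 639; integers 129 through 638: 510 values.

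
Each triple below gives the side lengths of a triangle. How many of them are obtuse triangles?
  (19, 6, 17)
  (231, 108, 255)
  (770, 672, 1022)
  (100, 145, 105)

1

(19,6,17): 6²+17² = 325 < 361 = 19² → obtuse
(231,108,255): 108²+231² = 65025 = 255² → right
(770,672,1022): 672²+770² = 1044484 = 1022² → right
(100,145,105): 100²+105² = 21025 = 145² → right
1 of the 4 is obtuse.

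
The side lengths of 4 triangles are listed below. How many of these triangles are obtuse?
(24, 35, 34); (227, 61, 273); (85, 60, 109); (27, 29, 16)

(24,35,34): 24²+34² = 1732 > 1225 = 35² → acute
(227,61,273): 61²+227² = 55250 < 74529 = 273² → obtuse
(85,60,109): 60²+85² = 10825 < 11881 = 109² → obtuse
(27,29,16): 16²+27² = 985 > 841 = 29² → acute
2 of the 4 are obtuse.

2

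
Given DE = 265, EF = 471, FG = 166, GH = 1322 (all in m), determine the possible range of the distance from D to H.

The maximum is all hops collinear in one direction: 265 + 471 + 166 + 1322 = 2224.
The longest hop is 1322; the others sum to 902. Folding the others back against it leaves at least 1322 − 902 = 420.

420 ≤ DH ≤ 2224 m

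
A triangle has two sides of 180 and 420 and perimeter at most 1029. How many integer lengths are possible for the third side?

189

Triangle inequality: 240 < x < 600. Perimeter ≤ 1029 gives x ≤ 1029 − 180 − 420 = 429.
So 240 < x ≤ 429; integers 241 through 429: 189 values.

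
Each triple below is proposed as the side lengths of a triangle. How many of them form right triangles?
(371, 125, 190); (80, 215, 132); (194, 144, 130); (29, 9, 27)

(371,125,190): 125+190 ≤ 371, not a triangle
(80,215,132): 80+132 ≤ 215, not a triangle
(194,144,130): 130²+144² = 37636 = 194² → right
(29,9,27): 9²+27² = 810 < 841 = 29² → obtuse
1 of the 4 is right.

1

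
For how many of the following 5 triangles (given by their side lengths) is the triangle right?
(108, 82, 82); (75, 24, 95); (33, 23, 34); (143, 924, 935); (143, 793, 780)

(108,82,82): 82²+82² = 13448 > 11664 = 108² → acute
(75,24,95): 24²+75² = 6201 < 9025 = 95² → obtuse
(33,23,34): 23²+33² = 1618 > 1156 = 34² → acute
(143,924,935): 143²+924² = 874225 = 935² → right
(143,793,780): 143²+780² = 628849 = 793² → right
2 of the 5 are right.

2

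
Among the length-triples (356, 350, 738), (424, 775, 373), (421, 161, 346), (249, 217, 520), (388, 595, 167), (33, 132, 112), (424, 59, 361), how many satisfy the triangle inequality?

(350,356,738): 350+356 ≤ 738 → not valid
(373,424,775): 373+424 > 775 → valid
(161,346,421): 161+346 > 421 → valid
(217,249,520): 217+249 ≤ 520 → not valid
(167,388,595): 167+388 ≤ 595 → not valid
(33,112,132): 33+112 > 132 → valid
(59,361,424): 59+361 ≤ 424 → not valid
3 of the 7 triples form a triangle.

3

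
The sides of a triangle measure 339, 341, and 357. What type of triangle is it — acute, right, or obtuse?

acute

Compare the square of the longest side to the sum of squares of the other two: 339² + 341² = 231202 > 127449 = 357².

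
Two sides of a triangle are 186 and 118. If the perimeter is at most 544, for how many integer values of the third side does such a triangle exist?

Triangle inequality: 68 < x < 304. Perimeter ≤ 544 gives x ≤ 544 − 186 − 118 = 240.
So 68 < x ≤ 240; integers 69 through 240: 172 values.

172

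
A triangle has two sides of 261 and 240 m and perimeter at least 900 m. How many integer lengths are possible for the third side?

Triangle inequality: 21 < x < 501. Perimeter ≥ 900 gives x ≥ 900 − 261 − 240 = 399.
So 399 ≤ x < 501; integers 399 through 500: 102 values.

102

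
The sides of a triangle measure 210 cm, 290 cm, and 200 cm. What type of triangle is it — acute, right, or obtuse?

right

Compare the square of the longest side to the sum of squares of the other two: 200² + 210² = 84100 = 290².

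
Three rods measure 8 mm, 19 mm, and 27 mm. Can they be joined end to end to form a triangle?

The two shorter sides sum to 27, exactly equal to the longest side 27.
That gives only a degenerate (flat) triangle — the inequality must be strict.

No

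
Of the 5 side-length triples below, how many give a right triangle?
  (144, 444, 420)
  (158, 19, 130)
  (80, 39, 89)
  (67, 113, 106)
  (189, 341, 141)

(144,444,420): 144²+420² = 197136 = 444² → right
(158,19,130): 19+130 ≤ 158, not a triangle
(80,39,89): 39²+80² = 7921 = 89² → right
(67,113,106): 67²+106² = 15725 > 12769 = 113² → acute
(189,341,141): 141+189 ≤ 341, not a triangle
2 of the 5 are right.

2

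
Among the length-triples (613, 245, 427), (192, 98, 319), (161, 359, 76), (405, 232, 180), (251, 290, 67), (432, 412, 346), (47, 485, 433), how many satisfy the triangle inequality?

4

(245,427,613): 245+427 > 613 → valid
(98,192,319): 98+192 ≤ 319 → not valid
(76,161,359): 76+161 ≤ 359 → not valid
(180,232,405): 180+232 > 405 → valid
(67,251,290): 67+251 > 290 → valid
(346,412,432): 346+412 > 432 → valid
(47,433,485): 47+433 ≤ 485 → not valid
4 of the 7 triples form a triangle.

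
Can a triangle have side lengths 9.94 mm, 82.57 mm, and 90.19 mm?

The longest side is 90.19, and the other two sum to 92.51.
Since 92.51 > 90.19, the triangle inequality holds.

Yes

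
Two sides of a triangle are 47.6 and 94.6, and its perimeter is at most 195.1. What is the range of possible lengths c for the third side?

Triangle inequality alone gives 47.0 < c < 142.2.
The perimeter condition gives c ≤ 195.1 − 47.6 − 94.6 = 52.9.
Intersecting the two: 47.0 < c ≤ 52.9.

47.0 < c ≤ 52.9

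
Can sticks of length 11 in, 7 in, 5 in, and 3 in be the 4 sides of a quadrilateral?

A quadrilateral exists iff every side is shorter than the sum of the others — equivalently, the longest side is less than the sum of the rest.
Longest side 11 < 15 (sum of the remaining 3), so yes.

Yes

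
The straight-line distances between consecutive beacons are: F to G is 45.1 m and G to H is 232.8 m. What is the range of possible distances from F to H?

By the triangle inequality, |45.1 − 232.8| ≤ FH ≤ 45.1 + 232.8.

187.7 ≤ FH ≤ 277.9 m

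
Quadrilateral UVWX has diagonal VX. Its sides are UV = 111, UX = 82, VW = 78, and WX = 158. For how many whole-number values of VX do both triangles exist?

112

From triangle UVX: 29 < VX < 193.
From triangle WVX: 80 < VX < 236.
Intersection: 80 < VX < 193, so integers 81 through 192: 112 values.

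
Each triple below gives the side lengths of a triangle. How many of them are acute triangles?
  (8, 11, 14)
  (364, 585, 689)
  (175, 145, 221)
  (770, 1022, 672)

(8,11,14): 8²+11² = 185 < 196 = 14² → obtuse
(364,585,689): 364²+585² = 474721 = 689² → right
(175,145,221): 145²+175² = 51650 > 48841 = 221² → acute
(770,1022,672): 672²+770² = 1044484 = 1022² → right
1 of the 4 is acute.

1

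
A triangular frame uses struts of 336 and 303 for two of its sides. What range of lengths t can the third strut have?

33 < t < 639

By the triangle inequality, t must be less than 336 + 303 = 639 and greater than |336 − 303| = 33.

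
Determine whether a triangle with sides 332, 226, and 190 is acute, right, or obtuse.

obtuse

Compare the square of the longest side to the sum of squares of the other two: 190² + 226² = 87176 < 110224 = 332².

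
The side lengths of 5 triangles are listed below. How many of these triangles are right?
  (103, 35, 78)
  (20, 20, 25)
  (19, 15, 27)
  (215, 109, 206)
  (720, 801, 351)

1

(103,35,78): 35²+78² = 7309 < 10609 = 103² → obtuse
(20,20,25): 20²+20² = 800 > 625 = 25² → acute
(19,15,27): 15²+19² = 586 < 729 = 27² → obtuse
(215,109,206): 109²+206² = 54317 > 46225 = 215² → acute
(720,801,351): 351²+720² = 641601 = 801² → right
1 of the 5 is right.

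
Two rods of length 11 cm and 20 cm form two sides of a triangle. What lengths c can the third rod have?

9 < c < 31 (cm)

By the triangle inequality, c must be less than 11 + 20 = 31 and greater than |11 − 20| = 9.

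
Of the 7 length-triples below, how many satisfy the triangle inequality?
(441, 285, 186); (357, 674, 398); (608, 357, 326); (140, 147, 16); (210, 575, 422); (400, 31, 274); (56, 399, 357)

6

(186,285,441): 186+285 > 441 → valid
(357,398,674): 357+398 > 674 → valid
(326,357,608): 326+357 > 608 → valid
(16,140,147): 16+140 > 147 → valid
(210,422,575): 210+422 > 575 → valid
(31,274,400): 31+274 ≤ 400 → not valid
(56,357,399): 56+357 > 399 → valid
6 of the 7 triples form a triangle.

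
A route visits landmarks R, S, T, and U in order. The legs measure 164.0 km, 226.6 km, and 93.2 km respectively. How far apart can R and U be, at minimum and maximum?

The maximum is all hops collinear in one direction: 164.0 + 226.6 + 93.2 = 483.8.
The longest hop is 226.6; the others sum to 257.2. Since 226.6 ≤ 257.2, the path can fold back on itself completely, so the minimum distance is 0.

0 ≤ RU ≤ 483.8 km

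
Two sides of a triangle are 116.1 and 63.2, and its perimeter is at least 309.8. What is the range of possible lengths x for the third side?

Triangle inequality alone gives 52.9 < x < 179.3.
The perimeter condition gives x ≥ 309.8 − 116.1 − 63.2 = 130.5.
Intersecting the two: 130.5 ≤ x < 179.3.

130.5 ≤ x < 179.3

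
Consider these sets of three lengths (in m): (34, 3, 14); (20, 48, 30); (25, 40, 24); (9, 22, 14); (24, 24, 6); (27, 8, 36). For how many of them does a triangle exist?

(3,14,34): 3+14 ≤ 34 → not valid
(20,30,48): 20+30 > 48 → valid
(24,25,40): 24+25 > 40 → valid
(9,14,22): 9+14 > 22 → valid
(6,24,24): 6+24 > 24 → valid
(8,27,36): 8+27 ≤ 36 → not valid
4 of the 6 triples form a triangle.

4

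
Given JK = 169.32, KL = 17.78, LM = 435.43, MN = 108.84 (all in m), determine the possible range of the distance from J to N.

139.49 ≤ JN ≤ 731.37 m

The maximum is all hops collinear in one direction: 169.32 + 17.78 + 435.43 + 108.84 = 731.37.
The longest hop is 435.43; the others sum to 295.94. Folding the others back against it leaves at least 435.43 − 295.94 = 139.49.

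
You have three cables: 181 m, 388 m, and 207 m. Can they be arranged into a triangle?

No

The two shorter sides sum to 388, exactly equal to the longest side 388.
That gives only a degenerate (flat) triangle — the inequality must be strict.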